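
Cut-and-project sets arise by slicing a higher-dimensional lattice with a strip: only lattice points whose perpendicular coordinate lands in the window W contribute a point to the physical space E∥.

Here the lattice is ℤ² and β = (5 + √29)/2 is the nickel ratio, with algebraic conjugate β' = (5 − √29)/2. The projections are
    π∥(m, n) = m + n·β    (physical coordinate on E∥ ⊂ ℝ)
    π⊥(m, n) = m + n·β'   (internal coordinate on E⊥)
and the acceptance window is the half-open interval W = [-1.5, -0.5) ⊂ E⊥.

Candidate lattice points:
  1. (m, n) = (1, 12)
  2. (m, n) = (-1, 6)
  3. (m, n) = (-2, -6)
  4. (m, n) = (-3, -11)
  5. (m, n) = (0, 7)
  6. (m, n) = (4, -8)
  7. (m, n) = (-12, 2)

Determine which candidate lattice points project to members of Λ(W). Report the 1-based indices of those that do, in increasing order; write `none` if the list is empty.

1, 3, 4, 5

β' = (5−√29)/2 ≈ -0.192582.
candidate 1: (m,n)=(1,12) → π∥ = 1+12·β ≈ 63.310989, π⊥ = 1+12·β' ≈ -1.310989 ∈ [-1.5, -0.5) ⇒ IN Λ
candidate 2: (m,n)=(-1,6) → π∥ = -1+6·β ≈ 30.155494, π⊥ = -1+6·β' ≈ -2.155494 ∉ [-1.5, -0.5) ⇒ out
candidate 3: (m,n)=(-2,-6) → π∥ = -2-6·β ≈ -33.155494, π⊥ = -2-6·β' ≈ -0.844506 ∈ [-1.5, -0.5) ⇒ IN Λ
candidate 4: (m,n)=(-3,-11) → π∥ = -3-11·β ≈ -60.118406, π⊥ = -3-11·β' ≈ -0.881594 ∈ [-1.5, -0.5) ⇒ IN Λ
candidate 5: (m,n)=(0,7) → π∥ = 0+7·β ≈ 36.348077, π⊥ = 0+7·β' ≈ -1.348077 ∈ [-1.5, -0.5) ⇒ IN Λ
candidate 6: (m,n)=(4,-8) → π∥ = 4-8·β ≈ -37.540659, π⊥ = 4-8·β' ≈ 5.540659 ∉ [-1.5, -0.5) ⇒ out
candidate 7: (m,n)=(-12,2) → π∥ = -12+2·β ≈ -1.614835, π⊥ = -12+2·β' ≈ -12.385165 ∉ [-1.5, -0.5) ⇒ out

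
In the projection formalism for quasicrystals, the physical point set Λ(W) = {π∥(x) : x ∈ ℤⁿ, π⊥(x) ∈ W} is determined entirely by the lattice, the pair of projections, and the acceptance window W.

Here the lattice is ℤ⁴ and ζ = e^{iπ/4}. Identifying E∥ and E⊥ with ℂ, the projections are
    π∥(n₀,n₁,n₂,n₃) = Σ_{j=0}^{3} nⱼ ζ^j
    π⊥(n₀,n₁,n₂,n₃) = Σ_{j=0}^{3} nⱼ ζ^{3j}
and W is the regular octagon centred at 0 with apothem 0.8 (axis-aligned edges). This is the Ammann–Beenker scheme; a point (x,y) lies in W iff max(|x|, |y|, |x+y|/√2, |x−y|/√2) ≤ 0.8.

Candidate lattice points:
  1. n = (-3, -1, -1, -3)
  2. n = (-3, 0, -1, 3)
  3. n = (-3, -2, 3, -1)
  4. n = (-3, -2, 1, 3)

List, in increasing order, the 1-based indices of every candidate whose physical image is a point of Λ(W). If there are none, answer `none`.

π⊥(n) = n₀ + n₁ζ³ + n₂ζ⁶ + n₃ζ⁹ where ζ = e^{iπ/4}.
#1 (-3, -1, -1, -3): internal (-4.41421, -1.82843); octagon support 4.41421 vs apothem 0.8 → ∉ W
#2 (-3, 0, -1, 3): internal (-0.87868, 3.12132); octagon support 3.12132 vs apothem 0.8 → ∉ W
#3 (-3, -2, 3, -1): internal (-2.29289, -5.12132); octagon support 5.24264 vs apothem 0.8 → ∉ W
#4 (-3, -2, 1, 3): internal (0.53553, -0.29289); octagon support 0.58579 vs apothem 0.8 → ∈ W

4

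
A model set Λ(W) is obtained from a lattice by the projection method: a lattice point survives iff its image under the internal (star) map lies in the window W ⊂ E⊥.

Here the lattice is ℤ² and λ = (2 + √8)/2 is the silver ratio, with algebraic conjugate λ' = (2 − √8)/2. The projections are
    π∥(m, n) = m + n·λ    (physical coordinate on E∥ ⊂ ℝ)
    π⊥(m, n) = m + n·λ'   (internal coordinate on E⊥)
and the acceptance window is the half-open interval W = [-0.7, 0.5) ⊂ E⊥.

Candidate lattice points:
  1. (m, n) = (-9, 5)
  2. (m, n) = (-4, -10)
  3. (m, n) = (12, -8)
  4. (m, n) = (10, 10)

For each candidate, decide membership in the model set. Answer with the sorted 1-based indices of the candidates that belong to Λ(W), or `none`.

λ' = (2−√8)/2 ≈ -0.41421.
candidate 1: (m,n)=(-9,5) → π∥ = -9+5·λ ≈ 3.07107, π⊥ = -9+5·λ' ≈ -11.07107 ∉ [-0.7, 0.5) ⇒ out
candidate 2: (m,n)=(-4,-10) → π∥ = -4-10·λ ≈ -28.14214, π⊥ = -4-10·λ' ≈ 0.14214 ∈ [-0.7, 0.5) ⇒ IN Λ
candidate 3: (m,n)=(12,-8) → π∥ = 12-8·λ ≈ -7.31371, π⊥ = 12-8·λ' ≈ 15.31371 ∉ [-0.7, 0.5) ⇒ out
candidate 4: (m,n)=(10,10) → π∥ = 10+10·λ ≈ 34.14214, π⊥ = 10+10·λ' ≈ 5.85786 ∉ [-0.7, 0.5) ⇒ out

2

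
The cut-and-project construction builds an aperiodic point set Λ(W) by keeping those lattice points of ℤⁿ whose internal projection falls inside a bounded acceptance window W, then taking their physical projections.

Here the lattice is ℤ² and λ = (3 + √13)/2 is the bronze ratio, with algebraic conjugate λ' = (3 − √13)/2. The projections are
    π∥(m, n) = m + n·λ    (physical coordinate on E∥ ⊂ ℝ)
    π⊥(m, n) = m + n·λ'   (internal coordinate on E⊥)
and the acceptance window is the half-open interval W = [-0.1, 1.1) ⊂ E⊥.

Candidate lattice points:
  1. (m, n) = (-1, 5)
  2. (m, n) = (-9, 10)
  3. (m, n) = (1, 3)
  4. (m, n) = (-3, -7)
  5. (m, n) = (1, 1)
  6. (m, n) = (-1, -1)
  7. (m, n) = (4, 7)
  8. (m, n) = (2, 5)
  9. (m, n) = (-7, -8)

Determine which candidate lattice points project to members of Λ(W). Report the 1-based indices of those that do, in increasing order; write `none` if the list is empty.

3, 5, 8

Compute λ' = (3−√13)/2 = -0.302776, so π⊥(m,n) = m -0.302776·n.
[1] lift (-1,5): star map gives -2.513878; window check -0.1 ≤ -2.513878 < 1.1 is false → out
[2] lift (-9,10): star map gives -12.027756; window check -0.1 ≤ -12.027756 < 1.1 is false → out
[3] lift (1,3): star map gives 0.091673; window check -0.1 ≤ 0.091673 < 1.1 is true → IN Λ
[4] lift (-3,-7): star map gives -0.880571; window check -0.1 ≤ -0.880571 < 1.1 is false → out
[5] lift (1,1): star map gives 0.697224; window check -0.1 ≤ 0.697224 < 1.1 is true → IN Λ
[6] lift (-1,-1): star map gives -0.697224; window check -0.1 ≤ -0.697224 < 1.1 is false → out
[7] lift (4,7): star map gives 1.880571; window check -0.1 ≤ 1.880571 < 1.1 is false → out
[8] lift (2,5): star map gives 0.486122; window check -0.1 ≤ 0.486122 < 1.1 is true → IN Λ
[9] lift (-7,-8): star map gives -4.577795; window check -0.1 ≤ -4.577795 < 1.1 is false → out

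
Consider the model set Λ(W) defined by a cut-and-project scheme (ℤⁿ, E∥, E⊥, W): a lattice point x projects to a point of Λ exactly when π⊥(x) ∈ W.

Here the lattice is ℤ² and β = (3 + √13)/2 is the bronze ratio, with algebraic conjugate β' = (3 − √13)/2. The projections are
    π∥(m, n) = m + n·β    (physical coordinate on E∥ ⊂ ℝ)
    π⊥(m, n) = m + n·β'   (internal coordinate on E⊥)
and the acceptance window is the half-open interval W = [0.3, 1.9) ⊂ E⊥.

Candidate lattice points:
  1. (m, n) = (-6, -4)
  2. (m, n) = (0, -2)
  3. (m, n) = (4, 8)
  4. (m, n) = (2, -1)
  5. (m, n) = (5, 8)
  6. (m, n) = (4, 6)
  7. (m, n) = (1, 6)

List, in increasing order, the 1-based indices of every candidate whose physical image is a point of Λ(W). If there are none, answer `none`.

2, 3

β' = (3−√13)/2 ≈ -0.3028.
[1] lift (-6,-4): star map gives -4.7889; window check 0.3 ≤ -4.7889 < 1.9 is false → out
[2] lift (0,-2): star map gives 0.6056; window check 0.3 ≤ 0.6056 < 1.9 is true → IN Λ
[3] lift (4,8): star map gives 1.5778; window check 0.3 ≤ 1.5778 < 1.9 is true → IN Λ
[4] lift (2,-1): star map gives 2.3028; window check 0.3 ≤ 2.3028 < 1.9 is false → out
[5] lift (5,8): star map gives 2.5778; window check 0.3 ≤ 2.5778 < 1.9 is false → out
[6] lift (4,6): star map gives 2.1833; window check 0.3 ≤ 2.1833 < 1.9 is false → out
[7] lift (1,6): star map gives -0.8167; window check 0.3 ≤ -0.8167 < 1.9 is false → out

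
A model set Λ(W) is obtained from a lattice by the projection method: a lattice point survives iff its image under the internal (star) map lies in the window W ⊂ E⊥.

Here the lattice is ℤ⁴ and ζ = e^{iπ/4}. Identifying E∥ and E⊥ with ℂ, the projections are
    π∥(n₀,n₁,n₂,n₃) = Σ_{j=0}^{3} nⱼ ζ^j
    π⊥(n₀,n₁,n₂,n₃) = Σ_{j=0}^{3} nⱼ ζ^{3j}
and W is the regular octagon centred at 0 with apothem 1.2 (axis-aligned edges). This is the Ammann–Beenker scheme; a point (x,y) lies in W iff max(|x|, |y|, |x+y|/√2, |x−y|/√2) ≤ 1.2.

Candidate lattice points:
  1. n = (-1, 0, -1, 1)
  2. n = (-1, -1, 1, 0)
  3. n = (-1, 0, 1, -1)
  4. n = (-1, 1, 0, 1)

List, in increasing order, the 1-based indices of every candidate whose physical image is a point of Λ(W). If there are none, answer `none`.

none

With ζ = e^{iπ/4} the internal vectors are ζ^0,ζ^3,ζ^6,ζ^9.
candidate 1: n = (-1, 0, -1, 1) → π⊥ ≈ (-0.2929, +1.7071); max(|x|,|y|,|x±y|/√2) = 1.7071 > 1.2 ⇒ ∉ W
candidate 2: n = (-1, -1, 1, 0) → π⊥ ≈ (-0.2929, -1.7071); max(|x|,|y|,|x±y|/√2) = 1.7071 > 1.2 ⇒ ∉ W
candidate 3: n = (-1, 0, 1, -1) → π⊥ ≈ (-1.7071, -1.7071); max(|x|,|y|,|x±y|/√2) = 2.4142 > 1.2 ⇒ ∉ W
candidate 4: n = (-1, 1, 0, 1) → π⊥ ≈ (-1.0000, +1.4142); max(|x|,|y|,|x±y|/√2) = 1.7071 > 1.2 ⇒ ∉ W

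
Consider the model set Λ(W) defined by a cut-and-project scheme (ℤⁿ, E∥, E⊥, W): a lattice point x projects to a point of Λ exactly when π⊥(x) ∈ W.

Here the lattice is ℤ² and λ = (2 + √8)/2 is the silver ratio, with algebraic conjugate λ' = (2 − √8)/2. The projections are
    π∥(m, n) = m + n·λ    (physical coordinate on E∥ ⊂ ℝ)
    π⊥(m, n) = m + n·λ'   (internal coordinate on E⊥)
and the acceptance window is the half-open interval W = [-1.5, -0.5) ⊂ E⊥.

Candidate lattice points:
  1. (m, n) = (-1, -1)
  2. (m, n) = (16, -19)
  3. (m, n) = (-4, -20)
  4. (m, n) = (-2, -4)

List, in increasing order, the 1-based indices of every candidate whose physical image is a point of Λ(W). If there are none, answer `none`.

Compute λ' = (2−√8)/2 = -0.414214, so π⊥(m,n) = m -0.414214·n.
#1 (-1,-1): internal coord -1 + (-1)·λ' = -0.585786; -0.585786 ∈ [-1.5, -0.5) → IN Λ
#2 (16,-19): internal coord 16 + (-19)·λ' = +23.870058; +23.870058 ∉ [-1.5, -0.5) → out
#3 (-4,-20): internal coord -4 + (-20)·λ' = +4.284271; +4.284271 ∉ [-1.5, -0.5) → out
#4 (-2,-4): internal coord -2 + (-4)·λ' = -0.343146; -0.343146 ∉ [-1.5, -0.5) → out

1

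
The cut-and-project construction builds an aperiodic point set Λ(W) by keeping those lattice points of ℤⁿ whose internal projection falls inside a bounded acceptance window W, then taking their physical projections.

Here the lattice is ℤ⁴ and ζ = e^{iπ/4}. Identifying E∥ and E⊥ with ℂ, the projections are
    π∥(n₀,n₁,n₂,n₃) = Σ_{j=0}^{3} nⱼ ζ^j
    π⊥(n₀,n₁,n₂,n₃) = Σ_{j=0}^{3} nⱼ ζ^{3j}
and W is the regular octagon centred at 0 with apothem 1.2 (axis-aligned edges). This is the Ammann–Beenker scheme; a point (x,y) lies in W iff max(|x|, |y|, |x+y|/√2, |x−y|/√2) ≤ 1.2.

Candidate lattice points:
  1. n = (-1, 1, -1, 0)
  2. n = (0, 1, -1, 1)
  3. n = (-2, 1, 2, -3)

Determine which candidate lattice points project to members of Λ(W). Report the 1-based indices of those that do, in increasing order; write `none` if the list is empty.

With ζ = e^{iπ/4} the internal vectors are ζ^0,ζ^3,ζ^6,ζ^9.
candidate 1: n = (-1, 1, -1, 0) → π⊥ ≈ (-1.70711, +1.70711); max(|x|,|y|,|x±y|/√2) = 2.41421 > 1.2 ⇒ ∉ W
candidate 2: n = (0, 1, -1, 1) → π⊥ ≈ (+0.00000, +2.41421); max(|x|,|y|,|x±y|/√2) = 2.41421 > 1.2 ⇒ ∉ W
candidate 3: n = (-2, 1, 2, -3) → π⊥ ≈ (-4.82843, -3.41421); max(|x|,|y|,|x±y|/√2) = 5.82843 > 1.2 ⇒ ∉ W

none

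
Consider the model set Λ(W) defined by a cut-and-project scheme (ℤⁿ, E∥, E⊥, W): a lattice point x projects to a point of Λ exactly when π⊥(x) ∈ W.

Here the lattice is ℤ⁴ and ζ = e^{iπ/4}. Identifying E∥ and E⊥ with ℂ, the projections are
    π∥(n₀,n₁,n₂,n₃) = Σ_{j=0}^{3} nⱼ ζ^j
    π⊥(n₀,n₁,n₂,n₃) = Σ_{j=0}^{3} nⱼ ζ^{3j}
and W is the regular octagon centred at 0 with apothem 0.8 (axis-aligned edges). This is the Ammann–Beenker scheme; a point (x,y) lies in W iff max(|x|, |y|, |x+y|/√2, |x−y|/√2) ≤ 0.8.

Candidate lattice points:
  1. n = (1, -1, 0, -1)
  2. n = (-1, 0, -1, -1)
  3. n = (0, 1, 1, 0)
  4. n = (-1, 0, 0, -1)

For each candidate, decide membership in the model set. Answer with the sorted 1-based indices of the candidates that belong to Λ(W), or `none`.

With ζ = e^{iπ/4} the internal vectors are ζ^0,ζ^3,ζ^6,ζ^9.
candidate 1: n = (1, -1, 0, -1) → π⊥ ≈ (+1.00000, -1.41421); max(|x|,|y|,|x±y|/√2) = 1.70711 > 0.8 ⇒ ∉ W
candidate 2: n = (-1, 0, -1, -1) → π⊥ ≈ (-1.70711, +0.29289); max(|x|,|y|,|x±y|/√2) = 1.70711 > 0.8 ⇒ ∉ W
candidate 3: n = (0, 1, 1, 0) → π⊥ ≈ (-0.70711, -0.29289); max(|x|,|y|,|x±y|/√2) = 0.70711 ≤ 0.8 ⇒ ∈ W
candidate 4: n = (-1, 0, 0, -1) → π⊥ ≈ (-1.70711, -0.70711); max(|x|,|y|,|x±y|/√2) = 1.70711 > 0.8 ⇒ ∉ W

3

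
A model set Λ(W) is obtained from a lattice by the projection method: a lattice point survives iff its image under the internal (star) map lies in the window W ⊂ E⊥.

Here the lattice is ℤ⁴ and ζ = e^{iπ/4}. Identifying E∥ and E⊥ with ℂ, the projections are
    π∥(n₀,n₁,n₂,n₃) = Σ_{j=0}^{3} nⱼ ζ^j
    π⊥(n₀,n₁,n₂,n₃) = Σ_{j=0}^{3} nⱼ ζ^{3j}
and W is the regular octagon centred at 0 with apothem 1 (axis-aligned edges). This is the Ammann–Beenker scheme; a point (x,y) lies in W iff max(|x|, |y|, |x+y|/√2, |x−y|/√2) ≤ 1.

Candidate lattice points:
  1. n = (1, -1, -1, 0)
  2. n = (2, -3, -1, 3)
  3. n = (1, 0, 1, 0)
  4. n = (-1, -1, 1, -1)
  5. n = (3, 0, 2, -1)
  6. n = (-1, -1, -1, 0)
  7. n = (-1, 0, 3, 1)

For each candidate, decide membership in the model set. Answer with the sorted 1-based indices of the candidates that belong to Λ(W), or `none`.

π⊥(n) = n₀ + n₁ζ³ + n₂ζ⁶ + n₃ζ⁹ where ζ = e^{iπ/4}.
candidate 1: n = (1, -1, -1, 0) → π⊥ ≈ (+1.7071, +0.2929); max(|x|,|y|,|x±y|/√2) = 1.7071 > 1 ⇒ ∉ W
candidate 2: n = (2, -3, -1, 3) → π⊥ ≈ (+6.2426, +1.0000); max(|x|,|y|,|x±y|/√2) = 6.2426 > 1 ⇒ ∉ W
candidate 3: n = (1, 0, 1, 0) → π⊥ ≈ (+1.0000, -1.0000); max(|x|,|y|,|x±y|/√2) = 1.4142 > 1 ⇒ ∉ W
candidate 4: n = (-1, -1, 1, -1) → π⊥ ≈ (-1.0000, -2.4142); max(|x|,|y|,|x±y|/√2) = 2.4142 > 1 ⇒ ∉ W
candidate 5: n = (3, 0, 2, -1) → π⊥ ≈ (+2.2929, -2.7071); max(|x|,|y|,|x±y|/√2) = 3.5355 > 1 ⇒ ∉ W
candidate 6: n = (-1, -1, -1, 0) → π⊥ ≈ (-0.2929, +0.2929); max(|x|,|y|,|x±y|/√2) = 0.4142 ≤ 1 ⇒ ∈ W
candidate 7: n = (-1, 0, 3, 1) → π⊥ ≈ (-0.2929, -2.2929); max(|x|,|y|,|x±y|/√2) = 2.2929 > 1 ⇒ ∉ W

6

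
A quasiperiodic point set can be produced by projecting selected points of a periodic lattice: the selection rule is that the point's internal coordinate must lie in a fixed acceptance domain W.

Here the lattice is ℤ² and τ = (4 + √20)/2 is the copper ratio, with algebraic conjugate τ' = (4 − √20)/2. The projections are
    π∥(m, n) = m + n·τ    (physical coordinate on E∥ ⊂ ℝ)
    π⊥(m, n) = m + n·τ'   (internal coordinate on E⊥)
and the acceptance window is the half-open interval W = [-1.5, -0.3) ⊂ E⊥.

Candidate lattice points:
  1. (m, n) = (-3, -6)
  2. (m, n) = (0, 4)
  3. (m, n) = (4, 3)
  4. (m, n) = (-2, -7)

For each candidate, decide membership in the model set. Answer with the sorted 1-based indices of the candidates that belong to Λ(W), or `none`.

2, 4

Compute τ' = (4−√20)/2 = -0.236068, so π⊥(m,n) = m -0.236068·n.
#1 (-3,-6): internal coord -3 + (-6)·τ' = -1.583592; -1.583592 ∉ [-1.5, -0.3) → out
#2 (0,4): internal coord 0 + (4)·τ' = -0.944272; -0.944272 ∈ [-1.5, -0.3) → IN Λ
#3 (4,3): internal coord 4 + (3)·τ' = +3.291796; +3.291796 ∉ [-1.5, -0.3) → out
#4 (-2,-7): internal coord -2 + (-7)·τ' = -0.347524; -0.347524 ∈ [-1.5, -0.3) → IN Λ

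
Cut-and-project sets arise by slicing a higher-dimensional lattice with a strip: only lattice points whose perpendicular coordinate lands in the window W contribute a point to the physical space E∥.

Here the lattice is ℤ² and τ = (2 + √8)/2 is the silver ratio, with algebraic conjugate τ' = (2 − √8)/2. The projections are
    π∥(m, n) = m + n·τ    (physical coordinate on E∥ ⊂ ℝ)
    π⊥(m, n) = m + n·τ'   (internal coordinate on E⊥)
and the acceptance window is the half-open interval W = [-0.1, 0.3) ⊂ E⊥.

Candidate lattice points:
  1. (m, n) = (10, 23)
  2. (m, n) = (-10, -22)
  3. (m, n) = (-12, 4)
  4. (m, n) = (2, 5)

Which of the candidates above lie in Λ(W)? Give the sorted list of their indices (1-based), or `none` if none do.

Compute τ' = (2−√8)/2 = -0.4142, so π⊥(m,n) = m -0.4142·n.
candidate 1: (m,n)=(10,23) → π∥ = 10+23·τ ≈ 65.5269, π⊥ = 10+23·τ' ≈ 0.4731 ∉ [-0.1, 0.3) ⇒ out
candidate 2: (m,n)=(-10,-22) → π∥ = -10-22·τ ≈ -63.1127, π⊥ = -10-22·τ' ≈ -0.8873 ∉ [-0.1, 0.3) ⇒ out
candidate 3: (m,n)=(-12,4) → π∥ = -12+4·τ ≈ -2.3431, π⊥ = -12+4·τ' ≈ -13.6569 ∉ [-0.1, 0.3) ⇒ out
candidate 4: (m,n)=(2,5) → π∥ = 2+5·τ ≈ 14.0711, π⊥ = 2+5·τ' ≈ -0.0711 ∈ [-0.1, 0.3) ⇒ IN Λ

4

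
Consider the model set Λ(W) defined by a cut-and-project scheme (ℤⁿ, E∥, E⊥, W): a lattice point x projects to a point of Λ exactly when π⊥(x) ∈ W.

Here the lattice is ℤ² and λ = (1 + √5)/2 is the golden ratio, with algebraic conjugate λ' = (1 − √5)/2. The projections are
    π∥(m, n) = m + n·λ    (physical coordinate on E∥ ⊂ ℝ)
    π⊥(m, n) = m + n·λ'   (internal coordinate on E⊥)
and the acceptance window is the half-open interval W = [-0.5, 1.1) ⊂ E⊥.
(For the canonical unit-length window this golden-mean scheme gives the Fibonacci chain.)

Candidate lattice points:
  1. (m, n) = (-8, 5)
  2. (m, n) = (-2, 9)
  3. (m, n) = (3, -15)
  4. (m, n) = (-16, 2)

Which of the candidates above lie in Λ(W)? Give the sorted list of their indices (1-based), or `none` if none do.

Compute λ' = (1−√5)/2 = -0.6180, so π⊥(m,n) = m -0.6180·n.
#1 (-8,5): internal coord -8 + (5)·λ' = -11.0902; -11.0902 ∉ [-0.5, 1.1) → out
#2 (-2,9): internal coord -2 + (9)·λ' = -7.5623; -7.5623 ∉ [-0.5, 1.1) → out
#3 (3,-15): internal coord 3 + (-15)·λ' = +12.2705; +12.2705 ∉ [-0.5, 1.1) → out
#4 (-16,2): internal coord -16 + (2)·λ' = -17.2361; -17.2361 ∉ [-0.5, 1.1) → out

none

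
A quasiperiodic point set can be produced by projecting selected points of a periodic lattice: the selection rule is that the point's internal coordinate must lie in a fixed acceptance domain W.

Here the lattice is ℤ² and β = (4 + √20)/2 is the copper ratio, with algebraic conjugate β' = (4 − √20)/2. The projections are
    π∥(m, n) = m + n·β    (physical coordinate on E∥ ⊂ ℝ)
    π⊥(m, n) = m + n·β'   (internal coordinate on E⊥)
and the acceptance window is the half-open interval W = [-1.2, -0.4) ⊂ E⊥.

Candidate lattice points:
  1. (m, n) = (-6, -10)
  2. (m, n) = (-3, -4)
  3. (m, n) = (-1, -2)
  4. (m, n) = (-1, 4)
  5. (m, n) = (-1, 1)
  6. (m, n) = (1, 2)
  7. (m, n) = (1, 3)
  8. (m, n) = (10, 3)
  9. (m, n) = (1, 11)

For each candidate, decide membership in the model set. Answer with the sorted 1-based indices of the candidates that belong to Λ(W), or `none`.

3

Numerically β ≈ 4.23607 and β' = −1/β ≈ -0.23607.
#1 (-6,-10): internal coord -6 + (-10)·β' = -3.63932; -3.63932 ∉ [-1.2, -0.4) → out
#2 (-3,-4): internal coord -3 + (-4)·β' = -2.05573; -2.05573 ∉ [-1.2, -0.4) → out
#3 (-1,-2): internal coord -1 + (-2)·β' = -0.52786; -0.52786 ∈ [-1.2, -0.4) → IN Λ
#4 (-1,4): internal coord -1 + (4)·β' = -1.94427; -1.94427 ∉ [-1.2, -0.4) → out
#5 (-1,1): internal coord -1 + (1)·β' = -1.23607; -1.23607 ∉ [-1.2, -0.4) → out
#6 (1,2): internal coord 1 + (2)·β' = +0.52786; +0.52786 ∉ [-1.2, -0.4) → out
#7 (1,3): internal coord 1 + (3)·β' = +0.29180; +0.29180 ∉ [-1.2, -0.4) → out
#8 (10,3): internal coord 10 + (3)·β' = +9.29180; +9.29180 ∉ [-1.2, -0.4) → out
#9 (1,11): internal coord 1 + (11)·β' = -1.59675; -1.59675 ∉ [-1.2, -0.4) → out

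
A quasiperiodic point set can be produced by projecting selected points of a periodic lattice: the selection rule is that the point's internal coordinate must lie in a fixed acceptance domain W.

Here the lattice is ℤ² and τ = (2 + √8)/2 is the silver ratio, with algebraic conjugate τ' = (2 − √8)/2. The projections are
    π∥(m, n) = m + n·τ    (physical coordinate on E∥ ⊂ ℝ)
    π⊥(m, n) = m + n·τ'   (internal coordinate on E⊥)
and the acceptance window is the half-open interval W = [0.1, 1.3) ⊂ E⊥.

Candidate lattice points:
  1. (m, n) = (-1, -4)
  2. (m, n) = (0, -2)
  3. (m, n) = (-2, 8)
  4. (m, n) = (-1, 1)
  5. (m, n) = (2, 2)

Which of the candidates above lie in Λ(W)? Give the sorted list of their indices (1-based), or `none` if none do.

Compute τ' = (2−√8)/2 = -0.414214, so π⊥(m,n) = m -0.414214·n.
candidate 1: (m,n)=(-1,-4) → π∥ = -1-4·τ ≈ -10.656854, π⊥ = -1-4·τ' ≈ 0.656854 ∈ [0.1, 1.3) ⇒ IN Λ
candidate 2: (m,n)=(0,-2) → π∥ = 0-2·τ ≈ -4.828427, π⊥ = 0-2·τ' ≈ 0.828427 ∈ [0.1, 1.3) ⇒ IN Λ
candidate 3: (m,n)=(-2,8) → π∥ = -2+8·τ ≈ 17.313708, π⊥ = -2+8·τ' ≈ -5.313708 ∉ [0.1, 1.3) ⇒ out
candidate 4: (m,n)=(-1,1) → π∥ = -1+1·τ ≈ 1.414214, π⊥ = -1+1·τ' ≈ -1.414214 ∉ [0.1, 1.3) ⇒ out
candidate 5: (m,n)=(2,2) → π∥ = 2+2·τ ≈ 6.828427, π⊥ = 2+2·τ' ≈ 1.171573 ∈ [0.1, 1.3) ⇒ IN Λ

1, 2, 5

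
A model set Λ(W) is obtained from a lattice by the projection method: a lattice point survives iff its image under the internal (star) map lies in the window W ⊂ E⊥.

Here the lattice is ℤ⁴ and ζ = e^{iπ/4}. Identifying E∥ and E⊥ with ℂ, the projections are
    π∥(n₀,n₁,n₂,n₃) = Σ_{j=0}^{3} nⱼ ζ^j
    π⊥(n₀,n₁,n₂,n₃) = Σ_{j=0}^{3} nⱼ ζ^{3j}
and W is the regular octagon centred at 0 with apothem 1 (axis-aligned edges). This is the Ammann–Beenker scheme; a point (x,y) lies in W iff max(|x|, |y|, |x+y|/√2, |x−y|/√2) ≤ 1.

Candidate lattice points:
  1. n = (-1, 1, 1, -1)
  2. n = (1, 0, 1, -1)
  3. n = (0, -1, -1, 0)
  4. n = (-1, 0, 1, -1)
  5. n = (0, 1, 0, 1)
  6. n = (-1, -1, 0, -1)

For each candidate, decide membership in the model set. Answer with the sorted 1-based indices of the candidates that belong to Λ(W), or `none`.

3

With ζ = e^{iπ/4} the internal vectors are ζ^0,ζ^3,ζ^6,ζ^9.
#1 (-1, 1, 1, -1): internal (-2.4142, -1.0000); octagon support 2.4142 vs apothem 1 → ∉ W
#2 (1, 0, 1, -1): internal (0.2929, -1.7071); octagon support 1.7071 vs apothem 1 → ∉ W
#3 (0, -1, -1, 0): internal (0.7071, 0.2929); octagon support 0.7071 vs apothem 1 → ∈ W
#4 (-1, 0, 1, -1): internal (-1.7071, -1.7071); octagon support 2.4142 vs apothem 1 → ∉ W
#5 (0, 1, 0, 1): internal (0.0000, 1.4142); octagon support 1.4142 vs apothem 1 → ∉ W
#6 (-1, -1, 0, -1): internal (-1.0000, -1.4142); octagon support 1.7071 vs apothem 1 → ∉ W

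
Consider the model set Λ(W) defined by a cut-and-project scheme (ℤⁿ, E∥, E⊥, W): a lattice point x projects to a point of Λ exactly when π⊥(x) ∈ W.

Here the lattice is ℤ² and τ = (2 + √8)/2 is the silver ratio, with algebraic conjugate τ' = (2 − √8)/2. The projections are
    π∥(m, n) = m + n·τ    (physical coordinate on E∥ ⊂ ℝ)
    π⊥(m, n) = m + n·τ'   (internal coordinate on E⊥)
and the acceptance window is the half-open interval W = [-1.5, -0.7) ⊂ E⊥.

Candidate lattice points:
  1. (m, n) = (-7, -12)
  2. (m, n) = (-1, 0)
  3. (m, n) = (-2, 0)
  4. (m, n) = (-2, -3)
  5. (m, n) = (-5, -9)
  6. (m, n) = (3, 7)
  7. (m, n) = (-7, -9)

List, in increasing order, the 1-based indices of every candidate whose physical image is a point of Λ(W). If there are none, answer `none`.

Numerically τ ≈ 2.41421 and τ' = −1/τ ≈ -0.41421.
#1 (-7,-12): internal coord -7 + (-12)·τ' = -2.02944; -2.02944 ∉ [-1.5, -0.7) → out
#2 (-1,0): internal coord -1 + (0)·τ' = -1.00000; -1.00000 ∈ [-1.5, -0.7) → IN Λ
#3 (-2,0): internal coord -2 + (0)·τ' = -2.00000; -2.00000 ∉ [-1.5, -0.7) → out
#4 (-2,-3): internal coord -2 + (-3)·τ' = -0.75736; -0.75736 ∈ [-1.5, -0.7) → IN Λ
#5 (-5,-9): internal coord -5 + (-9)·τ' = -1.27208; -1.27208 ∈ [-1.5, -0.7) → IN Λ
#6 (3,7): internal coord 3 + (7)·τ' = +0.10051; +0.10051 ∉ [-1.5, -0.7) → out
#7 (-7,-9): internal coord -7 + (-9)·τ' = -3.27208; -3.27208 ∉ [-1.5, -0.7) → out

2, 4, 5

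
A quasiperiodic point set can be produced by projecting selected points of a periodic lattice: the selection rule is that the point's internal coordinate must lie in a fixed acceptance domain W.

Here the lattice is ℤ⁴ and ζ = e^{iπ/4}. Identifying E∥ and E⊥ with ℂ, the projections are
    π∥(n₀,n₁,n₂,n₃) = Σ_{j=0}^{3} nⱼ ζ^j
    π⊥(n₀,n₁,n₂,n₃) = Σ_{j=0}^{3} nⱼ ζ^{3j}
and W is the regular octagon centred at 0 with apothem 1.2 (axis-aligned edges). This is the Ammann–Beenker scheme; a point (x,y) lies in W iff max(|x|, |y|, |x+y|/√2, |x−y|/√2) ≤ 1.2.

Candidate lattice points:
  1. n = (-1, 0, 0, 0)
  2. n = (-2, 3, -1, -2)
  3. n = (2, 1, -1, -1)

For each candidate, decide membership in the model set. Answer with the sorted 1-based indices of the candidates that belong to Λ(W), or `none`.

Internal map: ζ^{3j} for j=0..3 gives (1,0), (−√2/2,√2/2), (0,−1), (√2/2,√2/2).
candidate 1: n = (-1, 0, 0, 0) → π⊥ ≈ (-1.000000, +0.000000); max(|x|,|y|,|x±y|/√2) = 1.000000 ≤ 1.2 ⇒ ∈ W
candidate 2: n = (-2, 3, -1, -2) → π⊥ ≈ (-5.535534, +1.707107); max(|x|,|y|,|x±y|/√2) = 5.535534 > 1.2 ⇒ ∉ W
candidate 3: n = (2, 1, -1, -1) → π⊥ ≈ (+0.585786, +1.000000); max(|x|,|y|,|x±y|/√2) = 1.121320 ≤ 1.2 ⇒ ∈ W

1, 3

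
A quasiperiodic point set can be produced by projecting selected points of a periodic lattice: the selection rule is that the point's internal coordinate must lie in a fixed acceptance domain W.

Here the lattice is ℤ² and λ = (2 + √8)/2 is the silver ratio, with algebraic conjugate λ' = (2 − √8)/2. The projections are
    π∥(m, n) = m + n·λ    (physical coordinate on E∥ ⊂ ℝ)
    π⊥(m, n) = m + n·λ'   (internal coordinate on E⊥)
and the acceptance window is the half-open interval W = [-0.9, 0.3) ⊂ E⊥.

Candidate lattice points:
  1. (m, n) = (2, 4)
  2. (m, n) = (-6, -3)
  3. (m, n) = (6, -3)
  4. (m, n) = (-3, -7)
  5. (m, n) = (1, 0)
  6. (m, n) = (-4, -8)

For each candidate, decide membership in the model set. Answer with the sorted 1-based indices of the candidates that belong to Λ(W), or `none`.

4, 6

λ' = (2−√8)/2 ≈ -0.414214.
candidate 1: (m,n)=(2,4) → π∥ = 2+4·λ ≈ 11.656854, π⊥ = 2+4·λ' ≈ 0.343146 ∉ [-0.9, 0.3) ⇒ out
candidate 2: (m,n)=(-6,-3) → π∥ = -6-3·λ ≈ -13.242641, π⊥ = -6-3·λ' ≈ -4.757359 ∉ [-0.9, 0.3) ⇒ out
candidate 3: (m,n)=(6,-3) → π∥ = 6-3·λ ≈ -1.242641, π⊥ = 6-3·λ' ≈ 7.242641 ∉ [-0.9, 0.3) ⇒ out
candidate 4: (m,n)=(-3,-7) → π∥ = -3-7·λ ≈ -19.899495, π⊥ = -3-7·λ' ≈ -0.100505 ∈ [-0.9, 0.3) ⇒ IN Λ
candidate 5: (m,n)=(1,0) → π∥ = 1+0·λ ≈ 1.000000, π⊥ = 1+0·λ' ≈ 1.000000 ∉ [-0.9, 0.3) ⇒ out
candidate 6: (m,n)=(-4,-8) → π∥ = -4-8·λ ≈ -23.313708, π⊥ = -4-8·λ' ≈ -0.686292 ∈ [-0.9, 0.3) ⇒ IN Λ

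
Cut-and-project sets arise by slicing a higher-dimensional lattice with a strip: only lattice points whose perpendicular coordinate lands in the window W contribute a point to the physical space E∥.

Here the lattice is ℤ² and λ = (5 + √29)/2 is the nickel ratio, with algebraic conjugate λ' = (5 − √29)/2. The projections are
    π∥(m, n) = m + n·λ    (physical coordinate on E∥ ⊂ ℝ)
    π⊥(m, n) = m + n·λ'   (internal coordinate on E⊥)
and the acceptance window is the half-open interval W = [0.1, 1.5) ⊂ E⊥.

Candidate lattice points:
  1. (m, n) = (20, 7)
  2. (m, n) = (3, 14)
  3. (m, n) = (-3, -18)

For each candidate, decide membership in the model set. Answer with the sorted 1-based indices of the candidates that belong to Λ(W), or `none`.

2, 3

λ' = (5−√29)/2 ≈ -0.19258.
#1 (20,7): internal coord 20 + (7)·λ' = +18.65192; +18.65192 ∉ [0.1, 1.5) → out
#2 (3,14): internal coord 3 + (14)·λ' = +0.30385; +0.30385 ∈ [0.1, 1.5) → IN Λ
#3 (-3,-18): internal coord -3 + (-18)·λ' = +0.46648; +0.46648 ∈ [0.1, 1.5) → IN Λ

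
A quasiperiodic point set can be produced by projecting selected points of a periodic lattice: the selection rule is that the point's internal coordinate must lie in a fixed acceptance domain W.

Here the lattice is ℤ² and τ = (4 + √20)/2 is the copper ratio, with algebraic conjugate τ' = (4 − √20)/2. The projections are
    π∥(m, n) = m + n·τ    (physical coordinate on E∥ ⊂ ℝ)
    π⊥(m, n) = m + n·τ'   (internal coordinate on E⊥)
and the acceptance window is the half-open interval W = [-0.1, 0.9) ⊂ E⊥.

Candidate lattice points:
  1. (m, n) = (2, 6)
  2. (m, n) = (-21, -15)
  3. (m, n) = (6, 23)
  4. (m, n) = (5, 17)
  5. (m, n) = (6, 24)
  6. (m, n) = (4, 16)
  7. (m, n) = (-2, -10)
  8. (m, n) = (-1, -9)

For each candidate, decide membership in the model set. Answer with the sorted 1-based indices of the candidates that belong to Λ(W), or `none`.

Compute τ' = (4−√20)/2 = -0.236068, so π⊥(m,n) = m -0.236068·n.
candidate 1: (m,n)=(2,6) → π∥ = 2+6·τ ≈ 27.416408, π⊥ = 2+6·τ' ≈ 0.583592 ∈ [-0.1, 0.9) ⇒ IN Λ
candidate 2: (m,n)=(-21,-15) → π∥ = -21-15·τ ≈ -84.541020, π⊥ = -21-15·τ' ≈ -17.458980 ∉ [-0.1, 0.9) ⇒ out
candidate 3: (m,n)=(6,23) → π∥ = 6+23·τ ≈ 103.429563, π⊥ = 6+23·τ' ≈ 0.570437 ∈ [-0.1, 0.9) ⇒ IN Λ
candidate 4: (m,n)=(5,17) → π∥ = 5+17·τ ≈ 77.013156, π⊥ = 5+17·τ' ≈ 0.986844 ∉ [-0.1, 0.9) ⇒ out
candidate 5: (m,n)=(6,24) → π∥ = 6+24·τ ≈ 107.665631, π⊥ = 6+24·τ' ≈ 0.334369 ∈ [-0.1, 0.9) ⇒ IN Λ
candidate 6: (m,n)=(4,16) → π∥ = 4+16·τ ≈ 71.777088, π⊥ = 4+16·τ' ≈ 0.222912 ∈ [-0.1, 0.9) ⇒ IN Λ
candidate 7: (m,n)=(-2,-10) → π∥ = -2-10·τ ≈ -44.360680, π⊥ = -2-10·τ' ≈ 0.360680 ∈ [-0.1, 0.9) ⇒ IN Λ
candidate 8: (m,n)=(-1,-9) → π∥ = -1-9·τ ≈ -39.124612, π⊥ = -1-9·τ' ≈ 1.124612 ∉ [-0.1, 0.9) ⇒ out

1, 3, 5, 6, 7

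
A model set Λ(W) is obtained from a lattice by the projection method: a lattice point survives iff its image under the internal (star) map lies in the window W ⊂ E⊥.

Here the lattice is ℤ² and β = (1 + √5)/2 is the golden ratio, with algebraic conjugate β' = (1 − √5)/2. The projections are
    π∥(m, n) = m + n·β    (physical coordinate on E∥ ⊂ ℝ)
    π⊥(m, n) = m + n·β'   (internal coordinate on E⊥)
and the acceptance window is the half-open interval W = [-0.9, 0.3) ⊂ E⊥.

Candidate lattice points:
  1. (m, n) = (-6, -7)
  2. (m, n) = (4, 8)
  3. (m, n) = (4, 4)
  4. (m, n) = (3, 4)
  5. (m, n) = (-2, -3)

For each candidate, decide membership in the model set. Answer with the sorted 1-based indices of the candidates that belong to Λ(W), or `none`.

Compute β' = (1−√5)/2 = -0.6180, so π⊥(m,n) = m -0.6180·n.
#1 (-6,-7): internal coord -6 + (-7)·β' = -1.6738; -1.6738 ∉ [-0.9, 0.3) → out
#2 (4,8): internal coord 4 + (8)·β' = -0.9443; -0.9443 ∉ [-0.9, 0.3) → out
#3 (4,4): internal coord 4 + (4)·β' = +1.5279; +1.5279 ∉ [-0.9, 0.3) → out
#4 (3,4): internal coord 3 + (4)·β' = +0.5279; +0.5279 ∉ [-0.9, 0.3) → out
#5 (-2,-3): internal coord -2 + (-3)·β' = -0.1459; -0.1459 ∈ [-0.9, 0.3) → IN Λ

5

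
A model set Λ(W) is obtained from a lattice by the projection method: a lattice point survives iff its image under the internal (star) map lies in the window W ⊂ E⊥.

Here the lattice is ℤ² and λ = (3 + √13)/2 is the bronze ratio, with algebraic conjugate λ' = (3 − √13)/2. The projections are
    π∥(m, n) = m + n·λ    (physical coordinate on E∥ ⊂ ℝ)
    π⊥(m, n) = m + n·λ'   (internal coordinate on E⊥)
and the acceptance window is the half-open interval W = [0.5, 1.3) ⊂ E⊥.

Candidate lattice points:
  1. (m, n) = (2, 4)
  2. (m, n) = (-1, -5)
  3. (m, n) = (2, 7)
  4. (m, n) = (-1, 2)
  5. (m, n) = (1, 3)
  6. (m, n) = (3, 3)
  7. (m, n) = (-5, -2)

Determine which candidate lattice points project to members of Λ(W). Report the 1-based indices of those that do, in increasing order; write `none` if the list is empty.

1, 2

Compute λ' = (3−√13)/2 = -0.30278, so π⊥(m,n) = m -0.30278·n.
candidate 1: (m,n)=(2,4) → π∥ = 2+4·λ ≈ 15.21110, π⊥ = 2+4·λ' ≈ 0.78890 ∈ [0.5, 1.3) ⇒ IN Λ
candidate 2: (m,n)=(-1,-5) → π∥ = -1-5·λ ≈ -17.51388, π⊥ = -1-5·λ' ≈ 0.51388 ∈ [0.5, 1.3) ⇒ IN Λ
candidate 3: (m,n)=(2,7) → π∥ = 2+7·λ ≈ 25.11943, π⊥ = 2+7·λ' ≈ -0.11943 ∉ [0.5, 1.3) ⇒ out
candidate 4: (m,n)=(-1,2) → π∥ = -1+2·λ ≈ 5.60555, π⊥ = -1+2·λ' ≈ -1.60555 ∉ [0.5, 1.3) ⇒ out
candidate 5: (m,n)=(1,3) → π∥ = 1+3·λ ≈ 10.90833, π⊥ = 1+3·λ' ≈ 0.09167 ∉ [0.5, 1.3) ⇒ out
candidate 6: (m,n)=(3,3) → π∥ = 3+3·λ ≈ 12.90833, π⊥ = 3+3·λ' ≈ 2.09167 ∉ [0.5, 1.3) ⇒ out
candidate 7: (m,n)=(-5,-2) → π∥ = -5-2·λ ≈ -11.60555, π⊥ = -5-2·λ' ≈ -4.39445 ∉ [0.5, 1.3) ⇒ out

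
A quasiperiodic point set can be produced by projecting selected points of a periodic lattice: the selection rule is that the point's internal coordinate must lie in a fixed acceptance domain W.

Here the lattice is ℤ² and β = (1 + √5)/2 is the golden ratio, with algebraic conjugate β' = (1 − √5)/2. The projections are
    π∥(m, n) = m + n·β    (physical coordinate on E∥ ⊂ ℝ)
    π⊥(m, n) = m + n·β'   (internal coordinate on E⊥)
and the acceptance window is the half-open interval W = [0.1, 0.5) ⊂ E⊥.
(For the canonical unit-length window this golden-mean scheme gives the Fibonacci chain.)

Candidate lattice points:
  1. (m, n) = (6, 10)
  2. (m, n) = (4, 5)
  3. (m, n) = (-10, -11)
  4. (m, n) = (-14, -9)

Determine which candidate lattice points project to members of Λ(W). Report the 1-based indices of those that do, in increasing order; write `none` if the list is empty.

none

Numerically β ≈ 1.6180 and β' = −1/β ≈ -0.6180.
[1] lift (6,10): star map gives -0.1803; window check 0.1 ≤ -0.1803 < 0.5 is false → out
[2] lift (4,5): star map gives 0.9098; window check 0.1 ≤ 0.9098 < 0.5 is false → out
[3] lift (-10,-11): star map gives -3.2016; window check 0.1 ≤ -3.2016 < 0.5 is false → out
[4] lift (-14,-9): star map gives -8.4377; window check 0.1 ≤ -8.4377 < 0.5 is false → out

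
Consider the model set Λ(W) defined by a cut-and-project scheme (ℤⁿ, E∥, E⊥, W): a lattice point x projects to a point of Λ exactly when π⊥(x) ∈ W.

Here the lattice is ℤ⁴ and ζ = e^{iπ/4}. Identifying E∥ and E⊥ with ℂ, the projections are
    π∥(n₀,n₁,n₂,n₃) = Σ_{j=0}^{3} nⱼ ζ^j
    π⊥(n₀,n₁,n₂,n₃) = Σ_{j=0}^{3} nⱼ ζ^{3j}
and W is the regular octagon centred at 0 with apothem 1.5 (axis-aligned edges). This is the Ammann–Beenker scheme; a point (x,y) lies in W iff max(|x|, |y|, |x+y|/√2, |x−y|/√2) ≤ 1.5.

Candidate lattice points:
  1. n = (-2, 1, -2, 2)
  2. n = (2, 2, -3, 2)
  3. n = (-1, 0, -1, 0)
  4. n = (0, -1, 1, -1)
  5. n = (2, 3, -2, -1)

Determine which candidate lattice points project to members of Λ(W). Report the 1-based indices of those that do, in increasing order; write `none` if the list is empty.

3

π⊥(n) = n₀ + n₁ζ³ + n₂ζ⁶ + n₃ζ⁹ where ζ = e^{iπ/4}.
#1 (-2, 1, -2, 2): internal (-1.2929, 4.1213); octagon support 4.1213 vs apothem 1.5 → ∉ W
#2 (2, 2, -3, 2): internal (2.0000, 5.8284); octagon support 5.8284 vs apothem 1.5 → ∉ W
#3 (-1, 0, -1, 0): internal (-1.0000, 1.0000); octagon support 1.4142 vs apothem 1.5 → ∈ W
#4 (0, -1, 1, -1): internal (0.0000, -2.4142); octagon support 2.4142 vs apothem 1.5 → ∉ W
#5 (2, 3, -2, -1): internal (-0.8284, 3.4142); octagon support 3.4142 vs apothem 1.5 → ∉ W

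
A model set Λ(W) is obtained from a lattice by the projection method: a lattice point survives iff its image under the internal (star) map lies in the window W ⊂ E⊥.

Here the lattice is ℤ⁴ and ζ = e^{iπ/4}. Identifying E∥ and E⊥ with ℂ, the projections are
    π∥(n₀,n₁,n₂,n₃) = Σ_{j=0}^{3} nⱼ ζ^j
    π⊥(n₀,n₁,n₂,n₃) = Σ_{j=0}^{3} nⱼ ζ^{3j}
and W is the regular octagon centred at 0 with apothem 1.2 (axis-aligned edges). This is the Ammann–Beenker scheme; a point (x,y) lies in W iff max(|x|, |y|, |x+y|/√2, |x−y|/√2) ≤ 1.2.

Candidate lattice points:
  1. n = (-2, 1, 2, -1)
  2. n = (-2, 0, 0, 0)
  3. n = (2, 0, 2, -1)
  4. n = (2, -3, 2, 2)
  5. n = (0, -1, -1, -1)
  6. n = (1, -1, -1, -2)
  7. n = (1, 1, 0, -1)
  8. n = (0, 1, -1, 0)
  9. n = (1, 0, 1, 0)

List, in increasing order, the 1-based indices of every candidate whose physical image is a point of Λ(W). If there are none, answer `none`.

5, 6, 7

With ζ = e^{iπ/4} the internal vectors are ζ^0,ζ^3,ζ^6,ζ^9.
#1 (-2, 1, 2, -1): internal (-3.4142, -2.0000); octagon support 3.8284 vs apothem 1.2 → ∉ W
#2 (-2, 0, 0, 0): internal (-2.0000, 0.0000); octagon support 2.0000 vs apothem 1.2 → ∉ W
#3 (2, 0, 2, -1): internal (1.2929, -2.7071); octagon support 2.8284 vs apothem 1.2 → ∉ W
#4 (2, -3, 2, 2): internal (5.5355, -2.7071); octagon support 5.8284 vs apothem 1.2 → ∉ W
#5 (0, -1, -1, -1): internal (0.0000, -0.4142); octagon support 0.4142 vs apothem 1.2 → ∈ W
#6 (1, -1, -1, -2): internal (0.2929, -1.1213); octagon support 1.1213 vs apothem 1.2 → ∈ W
#7 (1, 1, 0, -1): internal (-0.4142, 0.0000); octagon support 0.4142 vs apothem 1.2 → ∈ W
#8 (0, 1, -1, 0): internal (-0.7071, 1.7071); octagon support 1.7071 vs apothem 1.2 → ∉ W
#9 (1, 0, 1, 0): internal (1.0000, -1.0000); octagon support 1.4142 vs apothem 1.2 → ∉ W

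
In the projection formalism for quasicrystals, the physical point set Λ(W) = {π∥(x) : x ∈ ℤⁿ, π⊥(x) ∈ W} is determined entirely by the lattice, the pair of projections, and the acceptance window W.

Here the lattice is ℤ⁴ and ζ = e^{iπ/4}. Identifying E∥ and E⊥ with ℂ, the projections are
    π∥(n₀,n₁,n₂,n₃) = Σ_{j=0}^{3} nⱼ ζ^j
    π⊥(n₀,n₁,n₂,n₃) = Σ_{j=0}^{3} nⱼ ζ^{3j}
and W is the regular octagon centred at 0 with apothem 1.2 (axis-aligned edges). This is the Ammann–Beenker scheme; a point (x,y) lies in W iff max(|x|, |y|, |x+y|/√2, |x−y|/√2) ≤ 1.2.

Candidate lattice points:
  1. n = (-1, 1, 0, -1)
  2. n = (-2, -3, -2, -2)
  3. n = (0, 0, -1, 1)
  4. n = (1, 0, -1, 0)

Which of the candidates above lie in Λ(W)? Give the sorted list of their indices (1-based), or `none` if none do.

none

With ζ = e^{iπ/4} the internal vectors are ζ^0,ζ^3,ζ^6,ζ^9.
#1 (-1, 1, 0, -1): internal (-2.414214, 0.000000); octagon support 2.414214 vs apothem 1.2 → ∉ W
#2 (-2, -3, -2, -2): internal (-1.292893, -1.535534); octagon support 2.000000 vs apothem 1.2 → ∉ W
#3 (0, 0, -1, 1): internal (0.707107, 1.707107); octagon support 1.707107 vs apothem 1.2 → ∉ W
#4 (1, 0, -1, 0): internal (1.000000, 1.000000); octagon support 1.414214 vs apothem 1.2 → ∉ W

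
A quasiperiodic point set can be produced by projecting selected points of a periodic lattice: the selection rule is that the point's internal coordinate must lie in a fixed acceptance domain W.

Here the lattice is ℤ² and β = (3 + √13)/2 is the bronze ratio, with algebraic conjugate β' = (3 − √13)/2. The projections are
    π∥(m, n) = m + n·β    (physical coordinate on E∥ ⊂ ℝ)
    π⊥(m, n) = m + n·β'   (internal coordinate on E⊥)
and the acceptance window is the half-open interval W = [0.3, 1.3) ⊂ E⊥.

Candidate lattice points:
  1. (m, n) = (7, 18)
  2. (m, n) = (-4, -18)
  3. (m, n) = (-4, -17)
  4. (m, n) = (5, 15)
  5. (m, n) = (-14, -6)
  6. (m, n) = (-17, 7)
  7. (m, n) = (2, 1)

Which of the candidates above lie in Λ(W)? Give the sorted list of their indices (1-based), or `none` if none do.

Compute β' = (3−√13)/2 = -0.3028, so π⊥(m,n) = m -0.3028·n.
[1] lift (7,18): star map gives 1.5500; window check 0.3 ≤ 1.5500 < 1.3 is false → out
[2] lift (-4,-18): star map gives 1.4500; window check 0.3 ≤ 1.4500 < 1.3 is false → out
[3] lift (-4,-17): star map gives 1.1472; window check 0.3 ≤ 1.1472 < 1.3 is true → IN Λ
[4] lift (5,15): star map gives 0.4584; window check 0.3 ≤ 0.4584 < 1.3 is true → IN Λ
[5] lift (-14,-6): star map gives -12.1833; window check 0.3 ≤ -12.1833 < 1.3 is false → out
[6] lift (-17,7): star map gives -19.1194; window check 0.3 ≤ -19.1194 < 1.3 is false → out
[7] lift (2,1): star map gives 1.6972; window check 0.3 ≤ 1.6972 < 1.3 is false → out

3, 4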